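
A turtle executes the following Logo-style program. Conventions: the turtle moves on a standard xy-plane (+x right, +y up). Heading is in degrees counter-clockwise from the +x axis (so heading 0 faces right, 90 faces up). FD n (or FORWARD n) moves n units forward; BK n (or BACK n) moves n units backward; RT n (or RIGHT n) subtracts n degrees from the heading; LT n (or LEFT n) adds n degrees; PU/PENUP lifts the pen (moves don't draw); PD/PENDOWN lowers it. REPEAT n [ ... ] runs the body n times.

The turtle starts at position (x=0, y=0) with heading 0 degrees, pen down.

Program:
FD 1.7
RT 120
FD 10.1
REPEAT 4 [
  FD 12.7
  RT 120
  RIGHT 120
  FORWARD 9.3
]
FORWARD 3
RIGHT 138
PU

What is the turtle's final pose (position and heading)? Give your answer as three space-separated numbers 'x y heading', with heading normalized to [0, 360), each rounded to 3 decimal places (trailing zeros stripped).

Executing turtle program step by step:
Start: pos=(0,0), heading=0, pen down
FD 1.7: (0,0) -> (1.7,0) [heading=0, draw]
RT 120: heading 0 -> 240
FD 10.1: (1.7,0) -> (-3.35,-8.747) [heading=240, draw]
REPEAT 4 [
  -- iteration 1/4 --
  FD 12.7: (-3.35,-8.747) -> (-9.7,-19.745) [heading=240, draw]
  RT 120: heading 240 -> 120
  RT 120: heading 120 -> 0
  FD 9.3: (-9.7,-19.745) -> (-0.4,-19.745) [heading=0, draw]
  -- iteration 2/4 --
  FD 12.7: (-0.4,-19.745) -> (12.3,-19.745) [heading=0, draw]
  RT 120: heading 0 -> 240
  RT 120: heading 240 -> 120
  FD 9.3: (12.3,-19.745) -> (7.65,-11.691) [heading=120, draw]
  -- iteration 3/4 --
  FD 12.7: (7.65,-11.691) -> (1.3,-0.693) [heading=120, draw]
  RT 120: heading 120 -> 0
  RT 120: heading 0 -> 240
  FD 9.3: (1.3,-0.693) -> (-3.35,-8.747) [heading=240, draw]
  -- iteration 4/4 --
  FD 12.7: (-3.35,-8.747) -> (-9.7,-19.745) [heading=240, draw]
  RT 120: heading 240 -> 120
  RT 120: heading 120 -> 0
  FD 9.3: (-9.7,-19.745) -> (-0.4,-19.745) [heading=0, draw]
]
FD 3: (-0.4,-19.745) -> (2.6,-19.745) [heading=0, draw]
RT 138: heading 0 -> 222
PU: pen up
Final: pos=(2.6,-19.745), heading=222, 11 segment(s) drawn

Answer: 2.6 -19.745 222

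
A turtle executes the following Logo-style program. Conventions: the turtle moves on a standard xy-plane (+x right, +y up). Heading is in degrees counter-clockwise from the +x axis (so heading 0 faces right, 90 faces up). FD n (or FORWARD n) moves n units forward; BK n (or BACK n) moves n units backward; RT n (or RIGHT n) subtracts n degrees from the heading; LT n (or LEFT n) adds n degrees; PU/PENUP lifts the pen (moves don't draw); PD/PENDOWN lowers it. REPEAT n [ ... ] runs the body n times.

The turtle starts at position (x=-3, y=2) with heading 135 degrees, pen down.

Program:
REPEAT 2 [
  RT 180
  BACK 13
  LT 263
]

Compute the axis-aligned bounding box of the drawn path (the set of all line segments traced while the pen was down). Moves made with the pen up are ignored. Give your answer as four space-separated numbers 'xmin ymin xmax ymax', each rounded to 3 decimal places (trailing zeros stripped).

Executing turtle program step by step:
Start: pos=(-3,2), heading=135, pen down
REPEAT 2 [
  -- iteration 1/2 --
  RT 180: heading 135 -> 315
  BK 13: (-3,2) -> (-12.192,11.192) [heading=315, draw]
  LT 263: heading 315 -> 218
  -- iteration 2/2 --
  RT 180: heading 218 -> 38
  BK 13: (-12.192,11.192) -> (-22.437,3.189) [heading=38, draw]
  LT 263: heading 38 -> 301
]
Final: pos=(-22.437,3.189), heading=301, 2 segment(s) drawn

Segment endpoints: x in {-22.437, -12.192, -3}, y in {2, 3.189, 11.192}
xmin=-22.437, ymin=2, xmax=-3, ymax=11.192

Answer: -22.437 2 -3 11.192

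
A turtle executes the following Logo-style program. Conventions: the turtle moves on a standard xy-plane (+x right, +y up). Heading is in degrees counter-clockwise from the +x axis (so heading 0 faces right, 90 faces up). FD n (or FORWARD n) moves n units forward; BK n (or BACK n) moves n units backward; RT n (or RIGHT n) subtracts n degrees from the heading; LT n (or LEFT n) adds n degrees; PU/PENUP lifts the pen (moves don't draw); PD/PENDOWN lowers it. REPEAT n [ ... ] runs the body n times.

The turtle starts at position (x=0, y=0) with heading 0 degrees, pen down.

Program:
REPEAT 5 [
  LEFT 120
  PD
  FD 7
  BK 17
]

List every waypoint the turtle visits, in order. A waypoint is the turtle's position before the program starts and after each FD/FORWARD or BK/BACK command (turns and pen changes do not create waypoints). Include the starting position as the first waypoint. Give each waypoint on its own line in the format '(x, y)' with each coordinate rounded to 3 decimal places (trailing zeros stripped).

Executing turtle program step by step:
Start: pos=(0,0), heading=0, pen down
REPEAT 5 [
  -- iteration 1/5 --
  LT 120: heading 0 -> 120
  PD: pen down
  FD 7: (0,0) -> (-3.5,6.062) [heading=120, draw]
  BK 17: (-3.5,6.062) -> (5,-8.66) [heading=120, draw]
  -- iteration 2/5 --
  LT 120: heading 120 -> 240
  PD: pen down
  FD 7: (5,-8.66) -> (1.5,-14.722) [heading=240, draw]
  BK 17: (1.5,-14.722) -> (10,0) [heading=240, draw]
  -- iteration 3/5 --
  LT 120: heading 240 -> 0
  PD: pen down
  FD 7: (10,0) -> (17,0) [heading=0, draw]
  BK 17: (17,0) -> (0,0) [heading=0, draw]
  -- iteration 4/5 --
  LT 120: heading 0 -> 120
  PD: pen down
  FD 7: (0,0) -> (-3.5,6.062) [heading=120, draw]
  BK 17: (-3.5,6.062) -> (5,-8.66) [heading=120, draw]
  -- iteration 5/5 --
  LT 120: heading 120 -> 240
  PD: pen down
  FD 7: (5,-8.66) -> (1.5,-14.722) [heading=240, draw]
  BK 17: (1.5,-14.722) -> (10,0) [heading=240, draw]
]
Final: pos=(10,0), heading=240, 10 segment(s) drawn
Waypoints (11 total):
(0, 0)
(-3.5, 6.062)
(5, -8.66)
(1.5, -14.722)
(10, 0)
(17, 0)
(0, 0)
(-3.5, 6.062)
(5, -8.66)
(1.5, -14.722)
(10, 0)

Answer: (0, 0)
(-3.5, 6.062)
(5, -8.66)
(1.5, -14.722)
(10, 0)
(17, 0)
(0, 0)
(-3.5, 6.062)
(5, -8.66)
(1.5, -14.722)
(10, 0)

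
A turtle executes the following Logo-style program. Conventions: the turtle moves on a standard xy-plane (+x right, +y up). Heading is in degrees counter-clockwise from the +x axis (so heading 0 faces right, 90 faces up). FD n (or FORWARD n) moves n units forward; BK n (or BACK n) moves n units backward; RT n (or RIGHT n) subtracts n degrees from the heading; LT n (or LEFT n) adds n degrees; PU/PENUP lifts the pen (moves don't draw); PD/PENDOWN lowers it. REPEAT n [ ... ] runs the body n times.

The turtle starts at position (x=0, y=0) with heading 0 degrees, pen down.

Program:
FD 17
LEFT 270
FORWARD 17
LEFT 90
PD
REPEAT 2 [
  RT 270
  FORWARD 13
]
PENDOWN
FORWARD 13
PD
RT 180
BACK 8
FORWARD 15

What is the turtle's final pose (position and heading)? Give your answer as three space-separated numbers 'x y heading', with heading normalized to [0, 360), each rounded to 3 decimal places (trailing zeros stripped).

Executing turtle program step by step:
Start: pos=(0,0), heading=0, pen down
FD 17: (0,0) -> (17,0) [heading=0, draw]
LT 270: heading 0 -> 270
FD 17: (17,0) -> (17,-17) [heading=270, draw]
LT 90: heading 270 -> 0
PD: pen down
REPEAT 2 [
  -- iteration 1/2 --
  RT 270: heading 0 -> 90
  FD 13: (17,-17) -> (17,-4) [heading=90, draw]
  -- iteration 2/2 --
  RT 270: heading 90 -> 180
  FD 13: (17,-4) -> (4,-4) [heading=180, draw]
]
PD: pen down
FD 13: (4,-4) -> (-9,-4) [heading=180, draw]
PD: pen down
RT 180: heading 180 -> 0
BK 8: (-9,-4) -> (-17,-4) [heading=0, draw]
FD 15: (-17,-4) -> (-2,-4) [heading=0, draw]
Final: pos=(-2,-4), heading=0, 7 segment(s) drawn

Answer: -2 -4 0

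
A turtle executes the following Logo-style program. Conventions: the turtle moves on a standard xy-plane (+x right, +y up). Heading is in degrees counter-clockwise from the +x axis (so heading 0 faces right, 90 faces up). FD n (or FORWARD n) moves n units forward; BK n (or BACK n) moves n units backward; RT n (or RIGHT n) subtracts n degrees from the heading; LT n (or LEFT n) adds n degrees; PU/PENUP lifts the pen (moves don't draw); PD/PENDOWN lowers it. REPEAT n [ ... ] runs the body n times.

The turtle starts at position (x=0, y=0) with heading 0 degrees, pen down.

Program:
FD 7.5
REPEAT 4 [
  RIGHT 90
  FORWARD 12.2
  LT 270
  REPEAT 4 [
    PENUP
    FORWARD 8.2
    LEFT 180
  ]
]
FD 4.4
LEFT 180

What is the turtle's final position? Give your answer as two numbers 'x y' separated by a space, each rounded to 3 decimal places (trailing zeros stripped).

Executing turtle program step by step:
Start: pos=(0,0), heading=0, pen down
FD 7.5: (0,0) -> (7.5,0) [heading=0, draw]
REPEAT 4 [
  -- iteration 1/4 --
  RT 90: heading 0 -> 270
  FD 12.2: (7.5,0) -> (7.5,-12.2) [heading=270, draw]
  LT 270: heading 270 -> 180
  REPEAT 4 [
    -- iteration 1/4 --
    PU: pen up
    FD 8.2: (7.5,-12.2) -> (-0.7,-12.2) [heading=180, move]
    LT 180: heading 180 -> 0
    -- iteration 2/4 --
    PU: pen up
    FD 8.2: (-0.7,-12.2) -> (7.5,-12.2) [heading=0, move]
    LT 180: heading 0 -> 180
    -- iteration 3/4 --
    PU: pen up
    FD 8.2: (7.5,-12.2) -> (-0.7,-12.2) [heading=180, move]
    LT 180: heading 180 -> 0
    -- iteration 4/4 --
    PU: pen up
    FD 8.2: (-0.7,-12.2) -> (7.5,-12.2) [heading=0, move]
    LT 180: heading 0 -> 180
  ]
  -- iteration 2/4 --
  RT 90: heading 180 -> 90
  FD 12.2: (7.5,-12.2) -> (7.5,0) [heading=90, move]
  LT 270: heading 90 -> 0
  REPEAT 4 [
    -- iteration 1/4 --
    PU: pen up
    FD 8.2: (7.5,0) -> (15.7,0) [heading=0, move]
    LT 180: heading 0 -> 180
    -- iteration 2/4 --
    PU: pen up
    FD 8.2: (15.7,0) -> (7.5,0) [heading=180, move]
    LT 180: heading 180 -> 0
    -- iteration 3/4 --
    PU: pen up
    FD 8.2: (7.5,0) -> (15.7,0) [heading=0, move]
    LT 180: heading 0 -> 180
    -- iteration 4/4 --
    PU: pen up
    FD 8.2: (15.7,0) -> (7.5,0) [heading=180, move]
    LT 180: heading 180 -> 0
  ]
  -- iteration 3/4 --
  RT 90: heading 0 -> 270
  FD 12.2: (7.5,0) -> (7.5,-12.2) [heading=270, move]
  LT 270: heading 270 -> 180
  REPEAT 4 [
    -- iteration 1/4 --
    PU: pen up
    FD 8.2: (7.5,-12.2) -> (-0.7,-12.2) [heading=180, move]
    LT 180: heading 180 -> 0
    -- iteration 2/4 --
    PU: pen up
    FD 8.2: (-0.7,-12.2) -> (7.5,-12.2) [heading=0, move]
    LT 180: heading 0 -> 180
    -- iteration 3/4 --
    PU: pen up
    FD 8.2: (7.5,-12.2) -> (-0.7,-12.2) [heading=180, move]
    LT 180: heading 180 -> 0
    -- iteration 4/4 --
    PU: pen up
    FD 8.2: (-0.7,-12.2) -> (7.5,-12.2) [heading=0, move]
    LT 180: heading 0 -> 180
  ]
  -- iteration 4/4 --
  RT 90: heading 180 -> 90
  FD 12.2: (7.5,-12.2) -> (7.5,0) [heading=90, move]
  LT 270: heading 90 -> 0
  REPEAT 4 [
    -- iteration 1/4 --
    PU: pen up
    FD 8.2: (7.5,0) -> (15.7,0) [heading=0, move]
    LT 180: heading 0 -> 180
    -- iteration 2/4 --
    PU: pen up
    FD 8.2: (15.7,0) -> (7.5,0) [heading=180, move]
    LT 180: heading 180 -> 0
    -- iteration 3/4 --
    PU: pen up
    FD 8.2: (7.5,0) -> (15.7,0) [heading=0, move]
    LT 180: heading 0 -> 180
    -- iteration 4/4 --
    PU: pen up
    FD 8.2: (15.7,0) -> (7.5,0) [heading=180, move]
    LT 180: heading 180 -> 0
  ]
]
FD 4.4: (7.5,0) -> (11.9,0) [heading=0, move]
LT 180: heading 0 -> 180
Final: pos=(11.9,0), heading=180, 2 segment(s) drawn

Answer: 11.9 0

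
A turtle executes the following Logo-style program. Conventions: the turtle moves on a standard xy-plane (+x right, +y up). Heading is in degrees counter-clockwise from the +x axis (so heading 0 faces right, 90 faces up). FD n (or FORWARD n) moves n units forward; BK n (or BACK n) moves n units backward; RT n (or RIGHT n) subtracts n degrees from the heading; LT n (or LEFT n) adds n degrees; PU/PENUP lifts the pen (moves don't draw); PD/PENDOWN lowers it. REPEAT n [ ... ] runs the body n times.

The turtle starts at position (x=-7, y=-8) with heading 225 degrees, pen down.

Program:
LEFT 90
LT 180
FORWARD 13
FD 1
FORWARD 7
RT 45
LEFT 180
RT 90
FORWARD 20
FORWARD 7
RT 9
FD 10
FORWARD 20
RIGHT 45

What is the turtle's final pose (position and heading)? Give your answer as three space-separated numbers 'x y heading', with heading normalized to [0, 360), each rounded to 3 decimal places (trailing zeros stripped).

Answer: -78.48 11.542 126

Derivation:
Executing turtle program step by step:
Start: pos=(-7,-8), heading=225, pen down
LT 90: heading 225 -> 315
LT 180: heading 315 -> 135
FD 13: (-7,-8) -> (-16.192,1.192) [heading=135, draw]
FD 1: (-16.192,1.192) -> (-16.899,1.899) [heading=135, draw]
FD 7: (-16.899,1.899) -> (-21.849,6.849) [heading=135, draw]
RT 45: heading 135 -> 90
LT 180: heading 90 -> 270
RT 90: heading 270 -> 180
FD 20: (-21.849,6.849) -> (-41.849,6.849) [heading=180, draw]
FD 7: (-41.849,6.849) -> (-48.849,6.849) [heading=180, draw]
RT 9: heading 180 -> 171
FD 10: (-48.849,6.849) -> (-58.726,8.414) [heading=171, draw]
FD 20: (-58.726,8.414) -> (-78.48,11.542) [heading=171, draw]
RT 45: heading 171 -> 126
Final: pos=(-78.48,11.542), heading=126, 7 segment(s) drawn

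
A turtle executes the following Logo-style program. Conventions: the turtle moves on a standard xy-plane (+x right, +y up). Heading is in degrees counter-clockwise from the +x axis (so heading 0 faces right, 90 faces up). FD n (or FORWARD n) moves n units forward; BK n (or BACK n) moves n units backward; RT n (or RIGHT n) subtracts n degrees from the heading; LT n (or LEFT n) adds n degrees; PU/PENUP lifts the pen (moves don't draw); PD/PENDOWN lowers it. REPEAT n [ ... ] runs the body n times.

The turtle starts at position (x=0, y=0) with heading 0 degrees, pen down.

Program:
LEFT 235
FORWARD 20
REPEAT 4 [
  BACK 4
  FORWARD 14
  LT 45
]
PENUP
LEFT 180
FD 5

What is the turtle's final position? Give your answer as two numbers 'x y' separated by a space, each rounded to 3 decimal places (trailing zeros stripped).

Executing turtle program step by step:
Start: pos=(0,0), heading=0, pen down
LT 235: heading 0 -> 235
FD 20: (0,0) -> (-11.472,-16.383) [heading=235, draw]
REPEAT 4 [
  -- iteration 1/4 --
  BK 4: (-11.472,-16.383) -> (-9.177,-13.106) [heading=235, draw]
  FD 14: (-9.177,-13.106) -> (-17.207,-24.575) [heading=235, draw]
  LT 45: heading 235 -> 280
  -- iteration 2/4 --
  BK 4: (-17.207,-24.575) -> (-17.902,-20.635) [heading=280, draw]
  FD 14: (-17.902,-20.635) -> (-15.471,-34.423) [heading=280, draw]
  LT 45: heading 280 -> 325
  -- iteration 3/4 --
  BK 4: (-15.471,-34.423) -> (-18.747,-32.128) [heading=325, draw]
  FD 14: (-18.747,-32.128) -> (-7.279,-40.158) [heading=325, draw]
  LT 45: heading 325 -> 10
  -- iteration 4/4 --
  BK 4: (-7.279,-40.158) -> (-11.219,-40.853) [heading=10, draw]
  FD 14: (-11.219,-40.853) -> (2.569,-38.422) [heading=10, draw]
  LT 45: heading 10 -> 55
]
PU: pen up
LT 180: heading 55 -> 235
FD 5: (2.569,-38.422) -> (-0.299,-42.518) [heading=235, move]
Final: pos=(-0.299,-42.518), heading=235, 9 segment(s) drawn

Answer: -0.299 -42.518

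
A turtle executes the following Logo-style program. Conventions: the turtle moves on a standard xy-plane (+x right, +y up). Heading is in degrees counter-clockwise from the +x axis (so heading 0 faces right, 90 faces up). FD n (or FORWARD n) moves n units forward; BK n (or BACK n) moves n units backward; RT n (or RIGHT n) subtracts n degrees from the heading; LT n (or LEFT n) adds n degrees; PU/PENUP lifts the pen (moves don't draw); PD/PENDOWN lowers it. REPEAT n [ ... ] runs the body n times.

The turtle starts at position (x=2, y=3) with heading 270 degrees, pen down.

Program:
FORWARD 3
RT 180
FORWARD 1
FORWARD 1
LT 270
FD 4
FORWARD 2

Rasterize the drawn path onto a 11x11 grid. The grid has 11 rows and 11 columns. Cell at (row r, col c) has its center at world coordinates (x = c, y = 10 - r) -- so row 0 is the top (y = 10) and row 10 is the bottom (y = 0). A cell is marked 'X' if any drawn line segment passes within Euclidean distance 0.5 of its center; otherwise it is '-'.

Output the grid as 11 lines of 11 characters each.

Answer: -----------
-----------
-----------
-----------
-----------
-----------
-----------
--X--------
--XXXXXXX--
--X--------
--X--------

Derivation:
Segment 0: (2,3) -> (2,0)
Segment 1: (2,0) -> (2,1)
Segment 2: (2,1) -> (2,2)
Segment 3: (2,2) -> (6,2)
Segment 4: (6,2) -> (8,2)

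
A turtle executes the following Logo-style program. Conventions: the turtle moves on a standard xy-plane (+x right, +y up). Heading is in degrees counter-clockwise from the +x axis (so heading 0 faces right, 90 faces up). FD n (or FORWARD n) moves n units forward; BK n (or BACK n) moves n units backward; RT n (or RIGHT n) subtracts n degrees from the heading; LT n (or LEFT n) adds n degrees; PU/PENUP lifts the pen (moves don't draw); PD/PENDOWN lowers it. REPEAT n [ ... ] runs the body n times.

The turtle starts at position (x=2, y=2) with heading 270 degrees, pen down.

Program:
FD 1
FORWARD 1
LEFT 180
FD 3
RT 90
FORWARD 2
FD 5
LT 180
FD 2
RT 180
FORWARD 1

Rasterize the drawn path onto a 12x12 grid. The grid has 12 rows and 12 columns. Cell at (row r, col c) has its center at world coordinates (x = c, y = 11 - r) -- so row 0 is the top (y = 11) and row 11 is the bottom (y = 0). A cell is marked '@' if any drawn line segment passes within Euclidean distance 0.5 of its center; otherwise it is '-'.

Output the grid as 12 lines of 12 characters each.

Segment 0: (2,2) -> (2,1)
Segment 1: (2,1) -> (2,0)
Segment 2: (2,0) -> (2,3)
Segment 3: (2,3) -> (4,3)
Segment 4: (4,3) -> (9,3)
Segment 5: (9,3) -> (7,3)
Segment 6: (7,3) -> (8,3)

Answer: ------------
------------
------------
------------
------------
------------
------------
------------
--@@@@@@@@--
--@---------
--@---------
--@---------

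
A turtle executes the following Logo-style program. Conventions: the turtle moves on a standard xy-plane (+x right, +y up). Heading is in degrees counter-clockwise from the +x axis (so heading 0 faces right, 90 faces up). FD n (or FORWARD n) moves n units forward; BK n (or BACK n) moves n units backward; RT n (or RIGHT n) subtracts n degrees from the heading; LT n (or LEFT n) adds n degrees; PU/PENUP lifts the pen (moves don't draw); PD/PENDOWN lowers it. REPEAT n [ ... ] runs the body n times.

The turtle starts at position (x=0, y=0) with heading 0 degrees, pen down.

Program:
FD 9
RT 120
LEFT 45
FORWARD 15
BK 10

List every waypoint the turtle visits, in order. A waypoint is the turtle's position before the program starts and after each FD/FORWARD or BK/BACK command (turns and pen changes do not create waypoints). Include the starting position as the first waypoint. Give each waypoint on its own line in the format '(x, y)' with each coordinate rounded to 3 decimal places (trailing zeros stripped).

Executing turtle program step by step:
Start: pos=(0,0), heading=0, pen down
FD 9: (0,0) -> (9,0) [heading=0, draw]
RT 120: heading 0 -> 240
LT 45: heading 240 -> 285
FD 15: (9,0) -> (12.882,-14.489) [heading=285, draw]
BK 10: (12.882,-14.489) -> (10.294,-4.83) [heading=285, draw]
Final: pos=(10.294,-4.83), heading=285, 3 segment(s) drawn
Waypoints (4 total):
(0, 0)
(9, 0)
(12.882, -14.489)
(10.294, -4.83)

Answer: (0, 0)
(9, 0)
(12.882, -14.489)
(10.294, -4.83)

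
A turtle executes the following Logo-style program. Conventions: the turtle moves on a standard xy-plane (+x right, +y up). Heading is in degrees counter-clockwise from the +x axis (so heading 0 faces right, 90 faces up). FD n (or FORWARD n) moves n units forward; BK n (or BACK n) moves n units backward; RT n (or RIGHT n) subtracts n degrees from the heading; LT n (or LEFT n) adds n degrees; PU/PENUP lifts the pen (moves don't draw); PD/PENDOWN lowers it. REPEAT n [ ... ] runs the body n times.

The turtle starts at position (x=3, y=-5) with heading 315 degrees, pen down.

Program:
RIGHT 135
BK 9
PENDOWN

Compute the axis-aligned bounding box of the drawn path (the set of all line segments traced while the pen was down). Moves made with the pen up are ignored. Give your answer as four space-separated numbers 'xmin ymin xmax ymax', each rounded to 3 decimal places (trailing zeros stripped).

Executing turtle program step by step:
Start: pos=(3,-5), heading=315, pen down
RT 135: heading 315 -> 180
BK 9: (3,-5) -> (12,-5) [heading=180, draw]
PD: pen down
Final: pos=(12,-5), heading=180, 1 segment(s) drawn

Segment endpoints: x in {3, 12}, y in {-5, -5}
xmin=3, ymin=-5, xmax=12, ymax=-5

Answer: 3 -5 12 -5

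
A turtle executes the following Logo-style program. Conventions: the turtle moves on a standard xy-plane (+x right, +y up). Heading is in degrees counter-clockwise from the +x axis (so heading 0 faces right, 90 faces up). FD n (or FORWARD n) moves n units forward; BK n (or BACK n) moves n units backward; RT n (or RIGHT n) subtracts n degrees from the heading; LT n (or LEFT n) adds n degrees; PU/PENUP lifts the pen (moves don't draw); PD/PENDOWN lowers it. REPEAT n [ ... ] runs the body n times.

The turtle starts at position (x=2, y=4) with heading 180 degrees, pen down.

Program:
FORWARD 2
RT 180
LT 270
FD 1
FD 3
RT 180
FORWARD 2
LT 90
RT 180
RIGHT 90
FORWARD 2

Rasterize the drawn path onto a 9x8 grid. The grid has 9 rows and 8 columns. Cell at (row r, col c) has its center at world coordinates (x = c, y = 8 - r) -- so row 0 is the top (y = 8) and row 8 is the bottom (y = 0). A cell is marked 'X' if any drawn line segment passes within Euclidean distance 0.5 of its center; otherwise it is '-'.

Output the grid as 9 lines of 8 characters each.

Answer: --------
--------
--------
--------
XXX-----
X-------
X-------
X-------
X-------

Derivation:
Segment 0: (2,4) -> (0,4)
Segment 1: (0,4) -> (-0,3)
Segment 2: (-0,3) -> (-0,0)
Segment 3: (-0,0) -> (-0,2)
Segment 4: (-0,2) -> (-0,0)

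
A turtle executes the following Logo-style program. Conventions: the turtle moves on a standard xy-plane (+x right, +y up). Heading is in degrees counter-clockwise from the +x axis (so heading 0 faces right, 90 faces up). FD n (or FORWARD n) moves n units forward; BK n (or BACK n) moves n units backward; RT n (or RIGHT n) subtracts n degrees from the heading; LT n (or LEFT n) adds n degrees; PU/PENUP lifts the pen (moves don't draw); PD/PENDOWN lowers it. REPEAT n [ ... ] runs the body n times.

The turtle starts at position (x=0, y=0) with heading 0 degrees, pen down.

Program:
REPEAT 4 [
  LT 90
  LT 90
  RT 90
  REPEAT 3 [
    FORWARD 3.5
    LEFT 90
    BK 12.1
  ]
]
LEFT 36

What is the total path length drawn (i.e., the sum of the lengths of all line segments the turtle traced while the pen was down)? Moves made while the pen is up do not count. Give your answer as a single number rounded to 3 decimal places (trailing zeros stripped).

Executing turtle program step by step:
Start: pos=(0,0), heading=0, pen down
REPEAT 4 [
  -- iteration 1/4 --
  LT 90: heading 0 -> 90
  LT 90: heading 90 -> 180
  RT 90: heading 180 -> 90
  REPEAT 3 [
    -- iteration 1/3 --
    FD 3.5: (0,0) -> (0,3.5) [heading=90, draw]
    LT 90: heading 90 -> 180
    BK 12.1: (0,3.5) -> (12.1,3.5) [heading=180, draw]
    -- iteration 2/3 --
    FD 3.5: (12.1,3.5) -> (8.6,3.5) [heading=180, draw]
    LT 90: heading 180 -> 270
    BK 12.1: (8.6,3.5) -> (8.6,15.6) [heading=270, draw]
    -- iteration 3/3 --
    FD 3.5: (8.6,15.6) -> (8.6,12.1) [heading=270, draw]
    LT 90: heading 270 -> 0
    BK 12.1: (8.6,12.1) -> (-3.5,12.1) [heading=0, draw]
  ]
  -- iteration 2/4 --
  LT 90: heading 0 -> 90
  LT 90: heading 90 -> 180
  RT 90: heading 180 -> 90
  REPEAT 3 [
    -- iteration 1/3 --
    FD 3.5: (-3.5,12.1) -> (-3.5,15.6) [heading=90, draw]
    LT 90: heading 90 -> 180
    BK 12.1: (-3.5,15.6) -> (8.6,15.6) [heading=180, draw]
    -- iteration 2/3 --
    FD 3.5: (8.6,15.6) -> (5.1,15.6) [heading=180, draw]
    LT 90: heading 180 -> 270
    BK 12.1: (5.1,15.6) -> (5.1,27.7) [heading=270, draw]
    -- iteration 3/3 --
    FD 3.5: (5.1,27.7) -> (5.1,24.2) [heading=270, draw]
    LT 90: heading 270 -> 0
    BK 12.1: (5.1,24.2) -> (-7,24.2) [heading=0, draw]
  ]
  -- iteration 3/4 --
  LT 90: heading 0 -> 90
  LT 90: heading 90 -> 180
  RT 90: heading 180 -> 90
  REPEAT 3 [
    -- iteration 1/3 --
    FD 3.5: (-7,24.2) -> (-7,27.7) [heading=90, draw]
    LT 90: heading 90 -> 180
    BK 12.1: (-7,27.7) -> (5.1,27.7) [heading=180, draw]
    -- iteration 2/3 --
    FD 3.5: (5.1,27.7) -> (1.6,27.7) [heading=180, draw]
    LT 90: heading 180 -> 270
    BK 12.1: (1.6,27.7) -> (1.6,39.8) [heading=270, draw]
    -- iteration 3/3 --
    FD 3.5: (1.6,39.8) -> (1.6,36.3) [heading=270, draw]
    LT 90: heading 270 -> 0
    BK 12.1: (1.6,36.3) -> (-10.5,36.3) [heading=0, draw]
  ]
  -- iteration 4/4 --
  LT 90: heading 0 -> 90
  LT 90: heading 90 -> 180
  RT 90: heading 180 -> 90
  REPEAT 3 [
    -- iteration 1/3 --
    FD 3.5: (-10.5,36.3) -> (-10.5,39.8) [heading=90, draw]
    LT 90: heading 90 -> 180
    BK 12.1: (-10.5,39.8) -> (1.6,39.8) [heading=180, draw]
    -- iteration 2/3 --
    FD 3.5: (1.6,39.8) -> (-1.9,39.8) [heading=180, draw]
    LT 90: heading 180 -> 270
    BK 12.1: (-1.9,39.8) -> (-1.9,51.9) [heading=270, draw]
    -- iteration 3/3 --
    FD 3.5: (-1.9,51.9) -> (-1.9,48.4) [heading=270, draw]
    LT 90: heading 270 -> 0
    BK 12.1: (-1.9,48.4) -> (-14,48.4) [heading=0, draw]
  ]
]
LT 36: heading 0 -> 36
Final: pos=(-14,48.4), heading=36, 24 segment(s) drawn

Segment lengths:
  seg 1: (0,0) -> (0,3.5), length = 3.5
  seg 2: (0,3.5) -> (12.1,3.5), length = 12.1
  seg 3: (12.1,3.5) -> (8.6,3.5), length = 3.5
  seg 4: (8.6,3.5) -> (8.6,15.6), length = 12.1
  seg 5: (8.6,15.6) -> (8.6,12.1), length = 3.5
  seg 6: (8.6,12.1) -> (-3.5,12.1), length = 12.1
  seg 7: (-3.5,12.1) -> (-3.5,15.6), length = 3.5
  seg 8: (-3.5,15.6) -> (8.6,15.6), length = 12.1
  seg 9: (8.6,15.6) -> (5.1,15.6), length = 3.5
  seg 10: (5.1,15.6) -> (5.1,27.7), length = 12.1
  seg 11: (5.1,27.7) -> (5.1,24.2), length = 3.5
  seg 12: (5.1,24.2) -> (-7,24.2), length = 12.1
  seg 13: (-7,24.2) -> (-7,27.7), length = 3.5
  seg 14: (-7,27.7) -> (5.1,27.7), length = 12.1
  seg 15: (5.1,27.7) -> (1.6,27.7), length = 3.5
  seg 16: (1.6,27.7) -> (1.6,39.8), length = 12.1
  seg 17: (1.6,39.8) -> (1.6,36.3), length = 3.5
  seg 18: (1.6,36.3) -> (-10.5,36.3), length = 12.1
  seg 19: (-10.5,36.3) -> (-10.5,39.8), length = 3.5
  seg 20: (-10.5,39.8) -> (1.6,39.8), length = 12.1
  seg 21: (1.6,39.8) -> (-1.9,39.8), length = 3.5
  seg 22: (-1.9,39.8) -> (-1.9,51.9), length = 12.1
  seg 23: (-1.9,51.9) -> (-1.9,48.4), length = 3.5
  seg 24: (-1.9,48.4) -> (-14,48.4), length = 12.1
Total = 187.2

Answer: 187.2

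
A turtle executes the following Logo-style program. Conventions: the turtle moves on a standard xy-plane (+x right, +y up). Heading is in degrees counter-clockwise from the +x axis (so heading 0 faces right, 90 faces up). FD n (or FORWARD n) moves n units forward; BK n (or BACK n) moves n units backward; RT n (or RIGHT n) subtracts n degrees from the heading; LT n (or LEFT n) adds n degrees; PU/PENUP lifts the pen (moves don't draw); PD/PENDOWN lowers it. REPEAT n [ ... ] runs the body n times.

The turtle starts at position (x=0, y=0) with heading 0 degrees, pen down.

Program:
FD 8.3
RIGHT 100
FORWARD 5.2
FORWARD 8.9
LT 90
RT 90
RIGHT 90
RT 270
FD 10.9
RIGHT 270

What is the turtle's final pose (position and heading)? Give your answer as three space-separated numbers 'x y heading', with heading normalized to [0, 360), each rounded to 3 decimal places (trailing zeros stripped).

Executing turtle program step by step:
Start: pos=(0,0), heading=0, pen down
FD 8.3: (0,0) -> (8.3,0) [heading=0, draw]
RT 100: heading 0 -> 260
FD 5.2: (8.3,0) -> (7.397,-5.121) [heading=260, draw]
FD 8.9: (7.397,-5.121) -> (5.852,-13.886) [heading=260, draw]
LT 90: heading 260 -> 350
RT 90: heading 350 -> 260
RT 90: heading 260 -> 170
RT 270: heading 170 -> 260
FD 10.9: (5.852,-13.886) -> (3.959,-24.62) [heading=260, draw]
RT 270: heading 260 -> 350
Final: pos=(3.959,-24.62), heading=350, 4 segment(s) drawn

Answer: 3.959 -24.62 350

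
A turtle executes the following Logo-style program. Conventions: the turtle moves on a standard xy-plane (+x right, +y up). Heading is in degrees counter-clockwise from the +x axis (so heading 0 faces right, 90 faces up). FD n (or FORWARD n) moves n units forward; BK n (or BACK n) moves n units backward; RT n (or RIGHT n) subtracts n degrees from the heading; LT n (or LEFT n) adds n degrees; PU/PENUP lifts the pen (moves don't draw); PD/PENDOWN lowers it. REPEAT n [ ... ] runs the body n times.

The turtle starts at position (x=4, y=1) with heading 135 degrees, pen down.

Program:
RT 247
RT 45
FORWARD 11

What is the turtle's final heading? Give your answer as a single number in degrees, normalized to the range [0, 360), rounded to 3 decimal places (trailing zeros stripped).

Executing turtle program step by step:
Start: pos=(4,1), heading=135, pen down
RT 247: heading 135 -> 248
RT 45: heading 248 -> 203
FD 11: (4,1) -> (-6.126,-3.298) [heading=203, draw]
Final: pos=(-6.126,-3.298), heading=203, 1 segment(s) drawn

Answer: 203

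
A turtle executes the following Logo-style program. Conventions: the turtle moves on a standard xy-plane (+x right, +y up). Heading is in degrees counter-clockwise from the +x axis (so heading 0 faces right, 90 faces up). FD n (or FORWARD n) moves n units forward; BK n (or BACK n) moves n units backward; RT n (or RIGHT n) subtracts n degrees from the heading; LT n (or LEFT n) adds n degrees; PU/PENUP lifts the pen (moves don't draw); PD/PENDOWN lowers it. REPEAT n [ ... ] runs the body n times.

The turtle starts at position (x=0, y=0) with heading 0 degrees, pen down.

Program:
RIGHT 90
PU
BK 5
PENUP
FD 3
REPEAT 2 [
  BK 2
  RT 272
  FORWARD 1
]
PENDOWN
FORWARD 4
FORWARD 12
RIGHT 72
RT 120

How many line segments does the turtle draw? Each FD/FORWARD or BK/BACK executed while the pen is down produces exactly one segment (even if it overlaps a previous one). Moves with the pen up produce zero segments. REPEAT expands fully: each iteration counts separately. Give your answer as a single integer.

Answer: 2

Derivation:
Executing turtle program step by step:
Start: pos=(0,0), heading=0, pen down
RT 90: heading 0 -> 270
PU: pen up
BK 5: (0,0) -> (0,5) [heading=270, move]
PU: pen up
FD 3: (0,5) -> (0,2) [heading=270, move]
REPEAT 2 [
  -- iteration 1/2 --
  BK 2: (0,2) -> (0,4) [heading=270, move]
  RT 272: heading 270 -> 358
  FD 1: (0,4) -> (0.999,3.965) [heading=358, move]
  -- iteration 2/2 --
  BK 2: (0.999,3.965) -> (-0.999,4.035) [heading=358, move]
  RT 272: heading 358 -> 86
  FD 1: (-0.999,4.035) -> (-0.93,5.032) [heading=86, move]
]
PD: pen down
FD 4: (-0.93,5.032) -> (-0.651,9.023) [heading=86, draw]
FD 12: (-0.651,9.023) -> (0.186,20.993) [heading=86, draw]
RT 72: heading 86 -> 14
RT 120: heading 14 -> 254
Final: pos=(0.186,20.993), heading=254, 2 segment(s) drawn
Segments drawn: 2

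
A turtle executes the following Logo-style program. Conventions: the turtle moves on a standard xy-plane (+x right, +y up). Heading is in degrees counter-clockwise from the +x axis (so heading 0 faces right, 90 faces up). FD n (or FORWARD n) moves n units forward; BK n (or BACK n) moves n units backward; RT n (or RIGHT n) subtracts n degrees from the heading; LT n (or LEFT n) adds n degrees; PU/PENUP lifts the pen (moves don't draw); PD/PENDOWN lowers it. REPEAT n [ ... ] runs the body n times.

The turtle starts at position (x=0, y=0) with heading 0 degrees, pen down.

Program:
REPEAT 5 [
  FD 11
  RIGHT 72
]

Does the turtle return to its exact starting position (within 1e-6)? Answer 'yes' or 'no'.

Executing turtle program step by step:
Start: pos=(0,0), heading=0, pen down
REPEAT 5 [
  -- iteration 1/5 --
  FD 11: (0,0) -> (11,0) [heading=0, draw]
  RT 72: heading 0 -> 288
  -- iteration 2/5 --
  FD 11: (11,0) -> (14.399,-10.462) [heading=288, draw]
  RT 72: heading 288 -> 216
  -- iteration 3/5 --
  FD 11: (14.399,-10.462) -> (5.5,-16.927) [heading=216, draw]
  RT 72: heading 216 -> 144
  -- iteration 4/5 --
  FD 11: (5.5,-16.927) -> (-3.399,-10.462) [heading=144, draw]
  RT 72: heading 144 -> 72
  -- iteration 5/5 --
  FD 11: (-3.399,-10.462) -> (0,0) [heading=72, draw]
  RT 72: heading 72 -> 0
]
Final: pos=(0,0), heading=0, 5 segment(s) drawn

Start position: (0, 0)
Final position: (0, 0)
Distance = 0; < 1e-6 -> CLOSED

Answer: yes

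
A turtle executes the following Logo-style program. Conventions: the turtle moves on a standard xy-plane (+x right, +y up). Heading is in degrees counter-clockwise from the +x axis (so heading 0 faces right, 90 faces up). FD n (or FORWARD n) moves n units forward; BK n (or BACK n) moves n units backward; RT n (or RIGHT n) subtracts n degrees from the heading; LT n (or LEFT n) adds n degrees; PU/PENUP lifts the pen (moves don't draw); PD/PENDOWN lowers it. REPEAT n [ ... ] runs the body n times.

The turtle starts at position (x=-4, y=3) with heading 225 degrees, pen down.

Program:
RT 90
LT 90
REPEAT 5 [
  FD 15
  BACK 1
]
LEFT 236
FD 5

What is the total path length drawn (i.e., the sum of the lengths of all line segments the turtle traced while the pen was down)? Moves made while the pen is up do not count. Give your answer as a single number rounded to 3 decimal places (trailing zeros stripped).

Answer: 85

Derivation:
Executing turtle program step by step:
Start: pos=(-4,3), heading=225, pen down
RT 90: heading 225 -> 135
LT 90: heading 135 -> 225
REPEAT 5 [
  -- iteration 1/5 --
  FD 15: (-4,3) -> (-14.607,-7.607) [heading=225, draw]
  BK 1: (-14.607,-7.607) -> (-13.899,-6.899) [heading=225, draw]
  -- iteration 2/5 --
  FD 15: (-13.899,-6.899) -> (-24.506,-17.506) [heading=225, draw]
  BK 1: (-24.506,-17.506) -> (-23.799,-16.799) [heading=225, draw]
  -- iteration 3/5 --
  FD 15: (-23.799,-16.799) -> (-34.406,-27.406) [heading=225, draw]
  BK 1: (-34.406,-27.406) -> (-33.698,-26.698) [heading=225, draw]
  -- iteration 4/5 --
  FD 15: (-33.698,-26.698) -> (-44.305,-37.305) [heading=225, draw]
  BK 1: (-44.305,-37.305) -> (-43.598,-36.598) [heading=225, draw]
  -- iteration 5/5 --
  FD 15: (-43.598,-36.598) -> (-54.205,-47.205) [heading=225, draw]
  BK 1: (-54.205,-47.205) -> (-53.497,-46.497) [heading=225, draw]
]
LT 236: heading 225 -> 101
FD 5: (-53.497,-46.497) -> (-54.452,-41.589) [heading=101, draw]
Final: pos=(-54.452,-41.589), heading=101, 11 segment(s) drawn

Segment lengths:
  seg 1: (-4,3) -> (-14.607,-7.607), length = 15
  seg 2: (-14.607,-7.607) -> (-13.899,-6.899), length = 1
  seg 3: (-13.899,-6.899) -> (-24.506,-17.506), length = 15
  seg 4: (-24.506,-17.506) -> (-23.799,-16.799), length = 1
  seg 5: (-23.799,-16.799) -> (-34.406,-27.406), length = 15
  seg 6: (-34.406,-27.406) -> (-33.698,-26.698), length = 1
  seg 7: (-33.698,-26.698) -> (-44.305,-37.305), length = 15
  seg 8: (-44.305,-37.305) -> (-43.598,-36.598), length = 1
  seg 9: (-43.598,-36.598) -> (-54.205,-47.205), length = 15
  seg 10: (-54.205,-47.205) -> (-53.497,-46.497), length = 1
  seg 11: (-53.497,-46.497) -> (-54.452,-41.589), length = 5
Total = 85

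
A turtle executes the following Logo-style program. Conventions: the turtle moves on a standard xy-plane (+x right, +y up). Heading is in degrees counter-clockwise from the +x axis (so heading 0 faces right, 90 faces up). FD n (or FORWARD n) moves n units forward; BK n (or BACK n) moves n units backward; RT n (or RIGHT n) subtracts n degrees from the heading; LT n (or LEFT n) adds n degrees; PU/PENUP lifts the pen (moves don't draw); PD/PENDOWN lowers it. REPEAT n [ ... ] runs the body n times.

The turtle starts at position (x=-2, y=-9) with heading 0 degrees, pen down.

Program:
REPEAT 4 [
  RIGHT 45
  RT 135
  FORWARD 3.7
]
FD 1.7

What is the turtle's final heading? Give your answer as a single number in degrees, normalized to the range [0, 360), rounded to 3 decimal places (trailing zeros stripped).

Executing turtle program step by step:
Start: pos=(-2,-9), heading=0, pen down
REPEAT 4 [
  -- iteration 1/4 --
  RT 45: heading 0 -> 315
  RT 135: heading 315 -> 180
  FD 3.7: (-2,-9) -> (-5.7,-9) [heading=180, draw]
  -- iteration 2/4 --
  RT 45: heading 180 -> 135
  RT 135: heading 135 -> 0
  FD 3.7: (-5.7,-9) -> (-2,-9) [heading=0, draw]
  -- iteration 3/4 --
  RT 45: heading 0 -> 315
  RT 135: heading 315 -> 180
  FD 3.7: (-2,-9) -> (-5.7,-9) [heading=180, draw]
  -- iteration 4/4 --
  RT 45: heading 180 -> 135
  RT 135: heading 135 -> 0
  FD 3.7: (-5.7,-9) -> (-2,-9) [heading=0, draw]
]
FD 1.7: (-2,-9) -> (-0.3,-9) [heading=0, draw]
Final: pos=(-0.3,-9), heading=0, 5 segment(s) drawn

Answer: 0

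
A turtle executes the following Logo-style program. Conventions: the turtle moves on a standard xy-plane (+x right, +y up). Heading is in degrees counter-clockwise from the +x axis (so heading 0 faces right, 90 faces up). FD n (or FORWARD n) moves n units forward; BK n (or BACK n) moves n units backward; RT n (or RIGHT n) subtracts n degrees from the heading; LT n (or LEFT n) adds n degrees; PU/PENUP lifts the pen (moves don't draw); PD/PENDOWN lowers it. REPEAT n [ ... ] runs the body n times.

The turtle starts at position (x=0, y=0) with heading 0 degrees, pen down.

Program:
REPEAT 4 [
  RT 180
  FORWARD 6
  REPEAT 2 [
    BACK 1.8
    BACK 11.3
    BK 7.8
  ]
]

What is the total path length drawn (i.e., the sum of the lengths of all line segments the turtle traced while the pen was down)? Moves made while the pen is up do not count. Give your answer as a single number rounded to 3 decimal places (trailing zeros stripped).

Answer: 191.2

Derivation:
Executing turtle program step by step:
Start: pos=(0,0), heading=0, pen down
REPEAT 4 [
  -- iteration 1/4 --
  RT 180: heading 0 -> 180
  FD 6: (0,0) -> (-6,0) [heading=180, draw]
  REPEAT 2 [
    -- iteration 1/2 --
    BK 1.8: (-6,0) -> (-4.2,0) [heading=180, draw]
    BK 11.3: (-4.2,0) -> (7.1,0) [heading=180, draw]
    BK 7.8: (7.1,0) -> (14.9,0) [heading=180, draw]
    -- iteration 2/2 --
    BK 1.8: (14.9,0) -> (16.7,0) [heading=180, draw]
    BK 11.3: (16.7,0) -> (28,0) [heading=180, draw]
    BK 7.8: (28,0) -> (35.8,0) [heading=180, draw]
  ]
  -- iteration 2/4 --
  RT 180: heading 180 -> 0
  FD 6: (35.8,0) -> (41.8,0) [heading=0, draw]
  REPEAT 2 [
    -- iteration 1/2 --
    BK 1.8: (41.8,0) -> (40,0) [heading=0, draw]
    BK 11.3: (40,0) -> (28.7,0) [heading=0, draw]
    BK 7.8: (28.7,0) -> (20.9,0) [heading=0, draw]
    -- iteration 2/2 --
    BK 1.8: (20.9,0) -> (19.1,0) [heading=0, draw]
    BK 11.3: (19.1,0) -> (7.8,0) [heading=0, draw]
    BK 7.8: (7.8,0) -> (0,0) [heading=0, draw]
  ]
  -- iteration 3/4 --
  RT 180: heading 0 -> 180
  FD 6: (0,0) -> (-6,0) [heading=180, draw]
  REPEAT 2 [
    -- iteration 1/2 --
    BK 1.8: (-6,0) -> (-4.2,0) [heading=180, draw]
    BK 11.3: (-4.2,0) -> (7.1,0) [heading=180, draw]
    BK 7.8: (7.1,0) -> (14.9,0) [heading=180, draw]
    -- iteration 2/2 --
    BK 1.8: (14.9,0) -> (16.7,0) [heading=180, draw]
    BK 11.3: (16.7,0) -> (28,0) [heading=180, draw]
    BK 7.8: (28,0) -> (35.8,0) [heading=180, draw]
  ]
  -- iteration 4/4 --
  RT 180: heading 180 -> 0
  FD 6: (35.8,0) -> (41.8,0) [heading=0, draw]
  REPEAT 2 [
    -- iteration 1/2 --
    BK 1.8: (41.8,0) -> (40,0) [heading=0, draw]
    BK 11.3: (40,0) -> (28.7,0) [heading=0, draw]
    BK 7.8: (28.7,0) -> (20.9,0) [heading=0, draw]
    -- iteration 2/2 --
    BK 1.8: (20.9,0) -> (19.1,0) [heading=0, draw]
    BK 11.3: (19.1,0) -> (7.8,0) [heading=0, draw]
    BK 7.8: (7.8,0) -> (0,0) [heading=0, draw]
  ]
]
Final: pos=(0,0), heading=0, 28 segment(s) drawn

Segment lengths:
  seg 1: (0,0) -> (-6,0), length = 6
  seg 2: (-6,0) -> (-4.2,0), length = 1.8
  seg 3: (-4.2,0) -> (7.1,0), length = 11.3
  seg 4: (7.1,0) -> (14.9,0), length = 7.8
  seg 5: (14.9,0) -> (16.7,0), length = 1.8
  seg 6: (16.7,0) -> (28,0), length = 11.3
  seg 7: (28,0) -> (35.8,0), length = 7.8
  seg 8: (35.8,0) -> (41.8,0), length = 6
  seg 9: (41.8,0) -> (40,0), length = 1.8
  seg 10: (40,0) -> (28.7,0), length = 11.3
  seg 11: (28.7,0) -> (20.9,0), length = 7.8
  seg 12: (20.9,0) -> (19.1,0), length = 1.8
  seg 13: (19.1,0) -> (7.8,0), length = 11.3
  seg 14: (7.8,0) -> (0,0), length = 7.8
  seg 15: (0,0) -> (-6,0), length = 6
  seg 16: (-6,0) -> (-4.2,0), length = 1.8
  seg 17: (-4.2,0) -> (7.1,0), length = 11.3
  seg 18: (7.1,0) -> (14.9,0), length = 7.8
  seg 19: (14.9,0) -> (16.7,0), length = 1.8
  seg 20: (16.7,0) -> (28,0), length = 11.3
  seg 21: (28,0) -> (35.8,0), length = 7.8
  seg 22: (35.8,0) -> (41.8,0), length = 6
  seg 23: (41.8,0) -> (40,0), length = 1.8
  seg 24: (40,0) -> (28.7,0), length = 11.3
  seg 25: (28.7,0) -> (20.9,0), length = 7.8
  seg 26: (20.9,0) -> (19.1,0), length = 1.8
  seg 27: (19.1,0) -> (7.8,0), length = 11.3
  seg 28: (7.8,0) -> (0,0), length = 7.8
Total = 191.2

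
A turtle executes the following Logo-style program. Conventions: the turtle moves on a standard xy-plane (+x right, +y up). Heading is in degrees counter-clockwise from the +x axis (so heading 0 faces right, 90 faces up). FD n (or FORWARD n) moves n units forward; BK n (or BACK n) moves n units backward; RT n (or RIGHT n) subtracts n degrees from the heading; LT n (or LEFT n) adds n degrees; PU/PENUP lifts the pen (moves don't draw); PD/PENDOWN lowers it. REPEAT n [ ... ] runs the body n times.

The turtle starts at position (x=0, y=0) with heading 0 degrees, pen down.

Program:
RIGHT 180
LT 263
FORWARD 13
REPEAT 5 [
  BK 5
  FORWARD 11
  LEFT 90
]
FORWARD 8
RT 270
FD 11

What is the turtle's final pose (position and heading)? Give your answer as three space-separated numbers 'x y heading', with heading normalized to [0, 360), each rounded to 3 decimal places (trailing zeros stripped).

Executing turtle program step by step:
Start: pos=(0,0), heading=0, pen down
RT 180: heading 0 -> 180
LT 263: heading 180 -> 83
FD 13: (0,0) -> (1.584,12.903) [heading=83, draw]
REPEAT 5 [
  -- iteration 1/5 --
  BK 5: (1.584,12.903) -> (0.975,7.94) [heading=83, draw]
  FD 11: (0.975,7.94) -> (2.316,18.858) [heading=83, draw]
  LT 90: heading 83 -> 173
  -- iteration 2/5 --
  BK 5: (2.316,18.858) -> (7.278,18.249) [heading=173, draw]
  FD 11: (7.278,18.249) -> (-3.64,19.59) [heading=173, draw]
  LT 90: heading 173 -> 263
  -- iteration 3/5 --
  BK 5: (-3.64,19.59) -> (-3.03,24.552) [heading=263, draw]
  FD 11: (-3.03,24.552) -> (-4.371,13.634) [heading=263, draw]
  LT 90: heading 263 -> 353
  -- iteration 4/5 --
  BK 5: (-4.371,13.634) -> (-9.334,14.244) [heading=353, draw]
  FD 11: (-9.334,14.244) -> (1.584,12.903) [heading=353, draw]
  LT 90: heading 353 -> 83
  -- iteration 5/5 --
  BK 5: (1.584,12.903) -> (0.975,7.94) [heading=83, draw]
  FD 11: (0.975,7.94) -> (2.316,18.858) [heading=83, draw]
  LT 90: heading 83 -> 173
]
FD 8: (2.316,18.858) -> (-5.625,19.833) [heading=173, draw]
RT 270: heading 173 -> 263
FD 11: (-5.625,19.833) -> (-6.965,8.915) [heading=263, draw]
Final: pos=(-6.965,8.915), heading=263, 13 segment(s) drawn

Answer: -6.965 8.915 263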